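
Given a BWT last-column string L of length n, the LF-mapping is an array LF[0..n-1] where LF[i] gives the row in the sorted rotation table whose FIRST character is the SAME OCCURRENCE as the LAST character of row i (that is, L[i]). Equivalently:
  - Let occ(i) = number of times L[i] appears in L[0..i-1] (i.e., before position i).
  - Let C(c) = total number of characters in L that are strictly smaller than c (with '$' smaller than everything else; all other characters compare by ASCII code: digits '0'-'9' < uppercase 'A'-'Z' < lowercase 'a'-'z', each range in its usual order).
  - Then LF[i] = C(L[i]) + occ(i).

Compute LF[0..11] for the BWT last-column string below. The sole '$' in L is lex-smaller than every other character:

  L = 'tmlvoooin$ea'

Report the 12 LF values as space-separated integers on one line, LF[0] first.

Answer: 10 5 4 11 7 8 9 3 6 0 2 1

Derivation:
Char counts: '$':1, 'a':1, 'e':1, 'i':1, 'l':1, 'm':1, 'n':1, 'o':3, 't':1, 'v':1
C (first-col start): C('$')=0, C('a')=1, C('e')=2, C('i')=3, C('l')=4, C('m')=5, C('n')=6, C('o')=7, C('t')=10, C('v')=11
L[0]='t': occ=0, LF[0]=C('t')+0=10+0=10
L[1]='m': occ=0, LF[1]=C('m')+0=5+0=5
L[2]='l': occ=0, LF[2]=C('l')+0=4+0=4
L[3]='v': occ=0, LF[3]=C('v')+0=11+0=11
L[4]='o': occ=0, LF[4]=C('o')+0=7+0=7
L[5]='o': occ=1, LF[5]=C('o')+1=7+1=8
L[6]='o': occ=2, LF[6]=C('o')+2=7+2=9
L[7]='i': occ=0, LF[7]=C('i')+0=3+0=3
L[8]='n': occ=0, LF[8]=C('n')+0=6+0=6
L[9]='$': occ=0, LF[9]=C('$')+0=0+0=0
L[10]='e': occ=0, LF[10]=C('e')+0=2+0=2
L[11]='a': occ=0, LF[11]=C('a')+0=1+0=1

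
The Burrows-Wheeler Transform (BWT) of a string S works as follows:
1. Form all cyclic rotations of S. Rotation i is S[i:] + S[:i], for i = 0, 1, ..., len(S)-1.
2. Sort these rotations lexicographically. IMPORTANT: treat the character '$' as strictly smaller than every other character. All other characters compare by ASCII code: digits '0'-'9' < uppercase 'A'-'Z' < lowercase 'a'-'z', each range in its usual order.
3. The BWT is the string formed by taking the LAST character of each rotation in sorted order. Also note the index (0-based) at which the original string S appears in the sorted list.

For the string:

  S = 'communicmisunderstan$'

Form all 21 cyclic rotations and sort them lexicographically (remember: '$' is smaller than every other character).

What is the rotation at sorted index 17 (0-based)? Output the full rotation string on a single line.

Answer: sunderstan$communicmi

Derivation:
All 21 rotations (rotation i = S[i:]+S[:i]):
  rot[0] = communicmisunderstan$
  rot[1] = ommunicmisunderstan$c
  rot[2] = mmunicmisunderstan$co
  rot[3] = municmisunderstan$com
  rot[4] = unicmisunderstan$comm
  rot[5] = nicmisunderstan$commu
  rot[6] = icmisunderstan$commun
  rot[7] = cmisunderstan$communi
  rot[8] = misunderstan$communic
  rot[9] = isunderstan$communicm
  rot[10] = sunderstan$communicmi
  rot[11] = understan$communicmis
  rot[12] = nderstan$communicmisu
  rot[13] = derstan$communicmisun
  rot[14] = erstan$communicmisund
  rot[15] = rstan$communicmisunde
  rot[16] = stan$communicmisunder
  rot[17] = tan$communicmisunders
  rot[18] = an$communicmisunderst
  rot[19] = n$communicmisundersta
  rot[20] = $communicmisunderstan
Sorted (with $ < everything):
  sorted[0] = $communicmisunderstan
  sorted[1] = an$communicmisunderst
  sorted[2] = cmisunderstan$communi
  sorted[3] = communicmisunderstan$
  sorted[4] = derstan$communicmisun
  sorted[5] = erstan$communicmisund
  sorted[6] = icmisunderstan$commun
  sorted[7] = isunderstan$communicm
  sorted[8] = misunderstan$communic
  sorted[9] = mmunicmisunderstan$co
  sorted[10] = municmisunderstan$com
  sorted[11] = n$communicmisundersta
  sorted[12] = nderstan$communicmisu
  sorted[13] = nicmisunderstan$commu
  sorted[14] = ommunicmisunderstan$c
  sorted[15] = rstan$communicmisunde
  sorted[16] = stan$communicmisunder
  sorted[17] = sunderstan$communicmi
  sorted[18] = tan$communicmisunders
  sorted[19] = understan$communicmis
  sorted[20] = unicmisunderstan$comm
sorted[17] = sunderstan$communicmi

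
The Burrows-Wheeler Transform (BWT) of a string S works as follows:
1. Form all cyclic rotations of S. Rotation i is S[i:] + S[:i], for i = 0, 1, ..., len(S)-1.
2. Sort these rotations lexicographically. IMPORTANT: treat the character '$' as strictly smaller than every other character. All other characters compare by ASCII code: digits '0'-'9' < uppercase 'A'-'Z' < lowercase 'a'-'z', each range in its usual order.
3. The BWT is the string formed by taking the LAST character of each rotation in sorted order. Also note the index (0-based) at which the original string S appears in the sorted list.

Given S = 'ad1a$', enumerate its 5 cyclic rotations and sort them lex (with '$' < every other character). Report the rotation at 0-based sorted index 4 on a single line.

All 5 rotations (rotation i = S[i:]+S[:i]):
  rot[0] = ad1a$
  rot[1] = d1a$a
  rot[2] = 1a$ad
  rot[3] = a$ad1
  rot[4] = $ad1a
Sorted (with $ < everything):
  sorted[0] = $ad1a
  sorted[1] = 1a$ad
  sorted[2] = a$ad1
  sorted[3] = ad1a$
  sorted[4] = d1a$a
sorted[4] = d1a$a

Answer: d1a$a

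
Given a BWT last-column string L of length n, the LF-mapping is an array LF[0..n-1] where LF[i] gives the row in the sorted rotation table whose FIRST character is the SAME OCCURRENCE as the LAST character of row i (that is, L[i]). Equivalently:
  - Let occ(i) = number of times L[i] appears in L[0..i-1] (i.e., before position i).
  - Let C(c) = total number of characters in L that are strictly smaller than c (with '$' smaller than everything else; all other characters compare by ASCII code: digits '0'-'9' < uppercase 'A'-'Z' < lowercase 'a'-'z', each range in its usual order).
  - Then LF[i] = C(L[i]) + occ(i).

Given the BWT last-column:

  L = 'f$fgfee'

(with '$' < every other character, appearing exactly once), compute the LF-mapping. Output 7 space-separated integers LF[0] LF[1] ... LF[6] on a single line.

Answer: 3 0 4 6 5 1 2

Derivation:
Char counts: '$':1, 'e':2, 'f':3, 'g':1
C (first-col start): C('$')=0, C('e')=1, C('f')=3, C('g')=6
L[0]='f': occ=0, LF[0]=C('f')+0=3+0=3
L[1]='$': occ=0, LF[1]=C('$')+0=0+0=0
L[2]='f': occ=1, LF[2]=C('f')+1=3+1=4
L[3]='g': occ=0, LF[3]=C('g')+0=6+0=6
L[4]='f': occ=2, LF[4]=C('f')+2=3+2=5
L[5]='e': occ=0, LF[5]=C('e')+0=1+0=1
L[6]='e': occ=1, LF[6]=C('e')+1=1+1=2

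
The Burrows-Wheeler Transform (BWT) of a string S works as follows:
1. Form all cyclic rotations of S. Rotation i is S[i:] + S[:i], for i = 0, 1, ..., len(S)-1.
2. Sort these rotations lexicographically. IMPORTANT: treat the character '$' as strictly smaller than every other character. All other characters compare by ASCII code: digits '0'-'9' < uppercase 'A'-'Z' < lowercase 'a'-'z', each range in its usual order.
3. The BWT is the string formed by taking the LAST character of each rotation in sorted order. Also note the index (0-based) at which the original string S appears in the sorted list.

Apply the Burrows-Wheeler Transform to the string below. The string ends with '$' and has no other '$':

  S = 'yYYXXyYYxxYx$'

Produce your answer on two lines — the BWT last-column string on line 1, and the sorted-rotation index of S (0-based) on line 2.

All 13 rotations (rotation i = S[i:]+S[:i]):
  rot[0] = yYYXXyYYxxYx$
  rot[1] = YYXXyYYxxYx$y
  rot[2] = YXXyYYxxYx$yY
  rot[3] = XXyYYxxYx$yYY
  rot[4] = XyYYxxYx$yYYX
  rot[5] = yYYxxYx$yYYXX
  rot[6] = YYxxYx$yYYXXy
  rot[7] = YxxYx$yYYXXyY
  rot[8] = xxYx$yYYXXyYY
  rot[9] = xYx$yYYXXyYYx
  rot[10] = Yx$yYYXXyYYxx
  rot[11] = x$yYYXXyYYxxY
  rot[12] = $yYYXXyYYxxYx
Sorted (with $ < everything):
  sorted[0] = $yYYXXyYYxxYx  (last char: 'x')
  sorted[1] = XXyYYxxYx$yYY  (last char: 'Y')
  sorted[2] = XyYYxxYx$yYYX  (last char: 'X')
  sorted[3] = YXXyYYxxYx$yY  (last char: 'Y')
  sorted[4] = YYXXyYYxxYx$y  (last char: 'y')
  sorted[5] = YYxxYx$yYYXXy  (last char: 'y')
  sorted[6] = Yx$yYYXXyYYxx  (last char: 'x')
  sorted[7] = YxxYx$yYYXXyY  (last char: 'Y')
  sorted[8] = x$yYYXXyYYxxY  (last char: 'Y')
  sorted[9] = xYx$yYYXXyYYx  (last char: 'x')
  sorted[10] = xxYx$yYYXXyYY  (last char: 'Y')
  sorted[11] = yYYXXyYYxxYx$  (last char: '$')
  sorted[12] = yYYxxYx$yYYXX  (last char: 'X')
Last column: xYXYyyxYYxY$X
Original string S is at sorted index 11

Answer: xYXYyyxYYxY$X
11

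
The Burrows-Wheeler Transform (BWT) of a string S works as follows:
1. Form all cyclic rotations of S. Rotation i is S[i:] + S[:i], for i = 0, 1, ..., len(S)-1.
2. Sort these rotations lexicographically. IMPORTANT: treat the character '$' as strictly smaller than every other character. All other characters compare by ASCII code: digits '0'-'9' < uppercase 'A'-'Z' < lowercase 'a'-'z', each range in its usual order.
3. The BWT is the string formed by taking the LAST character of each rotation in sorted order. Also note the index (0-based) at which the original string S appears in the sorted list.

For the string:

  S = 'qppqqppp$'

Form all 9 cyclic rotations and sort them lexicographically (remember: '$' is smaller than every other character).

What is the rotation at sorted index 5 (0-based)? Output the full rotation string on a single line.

Answer: pqqppp$qp

Derivation:
All 9 rotations (rotation i = S[i:]+S[:i]):
  rot[0] = qppqqppp$
  rot[1] = ppqqppp$q
  rot[2] = pqqppp$qp
  rot[3] = qqppp$qpp
  rot[4] = qppp$qppq
  rot[5] = ppp$qppqq
  rot[6] = pp$qppqqp
  rot[7] = p$qppqqpp
  rot[8] = $qppqqppp
Sorted (with $ < everything):
  sorted[0] = $qppqqppp
  sorted[1] = p$qppqqpp
  sorted[2] = pp$qppqqp
  sorted[3] = ppp$qppqq
  sorted[4] = ppqqppp$q
  sorted[5] = pqqppp$qp
  sorted[6] = qppp$qppq
  sorted[7] = qppqqppp$
  sorted[8] = qqppp$qpp
sorted[5] = pqqppp$qp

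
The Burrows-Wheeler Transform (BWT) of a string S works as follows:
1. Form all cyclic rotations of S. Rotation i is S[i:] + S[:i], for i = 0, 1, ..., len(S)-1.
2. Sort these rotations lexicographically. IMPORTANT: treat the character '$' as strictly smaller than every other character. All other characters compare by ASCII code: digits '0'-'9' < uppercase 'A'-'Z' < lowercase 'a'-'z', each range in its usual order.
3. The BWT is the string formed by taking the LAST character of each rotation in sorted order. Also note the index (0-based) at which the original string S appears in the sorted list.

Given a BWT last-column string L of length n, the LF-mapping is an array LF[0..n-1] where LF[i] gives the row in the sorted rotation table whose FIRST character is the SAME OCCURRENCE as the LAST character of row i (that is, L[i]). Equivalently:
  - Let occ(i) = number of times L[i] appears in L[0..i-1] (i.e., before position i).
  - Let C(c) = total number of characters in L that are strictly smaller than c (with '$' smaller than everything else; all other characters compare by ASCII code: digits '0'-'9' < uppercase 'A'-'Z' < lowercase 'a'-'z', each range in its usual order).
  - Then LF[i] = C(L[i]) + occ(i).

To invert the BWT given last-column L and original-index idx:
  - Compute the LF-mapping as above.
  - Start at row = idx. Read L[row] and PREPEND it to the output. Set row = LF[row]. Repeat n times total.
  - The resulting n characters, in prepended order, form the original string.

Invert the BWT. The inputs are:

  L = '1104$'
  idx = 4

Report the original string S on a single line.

LF mapping: 2 3 1 4 0
Walk LF starting at row 4, prepending L[row]:
  step 1: row=4, L[4]='$', prepend. Next row=LF[4]=0
  step 2: row=0, L[0]='1', prepend. Next row=LF[0]=2
  step 3: row=2, L[2]='0', prepend. Next row=LF[2]=1
  step 4: row=1, L[1]='1', prepend. Next row=LF[1]=3
  step 5: row=3, L[3]='4', prepend. Next row=LF[3]=4
Reversed output: 4101$

Answer: 4101$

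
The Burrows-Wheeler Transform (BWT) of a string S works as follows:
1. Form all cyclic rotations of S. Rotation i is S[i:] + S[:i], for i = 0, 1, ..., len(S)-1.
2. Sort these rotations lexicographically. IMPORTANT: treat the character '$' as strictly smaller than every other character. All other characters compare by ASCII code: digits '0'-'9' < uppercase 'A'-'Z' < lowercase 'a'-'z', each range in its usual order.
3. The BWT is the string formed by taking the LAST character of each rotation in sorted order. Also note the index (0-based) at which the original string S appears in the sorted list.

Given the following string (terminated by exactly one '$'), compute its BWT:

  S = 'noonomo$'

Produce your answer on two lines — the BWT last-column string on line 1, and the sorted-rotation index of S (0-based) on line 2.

Answer: ooo$mnon
3

Derivation:
All 8 rotations (rotation i = S[i:]+S[:i]):
  rot[0] = noonomo$
  rot[1] = oonomo$n
  rot[2] = onomo$no
  rot[3] = nomo$noo
  rot[4] = omo$noon
  rot[5] = mo$noono
  rot[6] = o$noonom
  rot[7] = $noonomo
Sorted (with $ < everything):
  sorted[0] = $noonomo  (last char: 'o')
  sorted[1] = mo$noono  (last char: 'o')
  sorted[2] = nomo$noo  (last char: 'o')
  sorted[3] = noonomo$  (last char: '$')
  sorted[4] = o$noonom  (last char: 'm')
  sorted[5] = omo$noon  (last char: 'n')
  sorted[6] = onomo$no  (last char: 'o')
  sorted[7] = oonomo$n  (last char: 'n')
Last column: ooo$mnon
Original string S is at sorted index 3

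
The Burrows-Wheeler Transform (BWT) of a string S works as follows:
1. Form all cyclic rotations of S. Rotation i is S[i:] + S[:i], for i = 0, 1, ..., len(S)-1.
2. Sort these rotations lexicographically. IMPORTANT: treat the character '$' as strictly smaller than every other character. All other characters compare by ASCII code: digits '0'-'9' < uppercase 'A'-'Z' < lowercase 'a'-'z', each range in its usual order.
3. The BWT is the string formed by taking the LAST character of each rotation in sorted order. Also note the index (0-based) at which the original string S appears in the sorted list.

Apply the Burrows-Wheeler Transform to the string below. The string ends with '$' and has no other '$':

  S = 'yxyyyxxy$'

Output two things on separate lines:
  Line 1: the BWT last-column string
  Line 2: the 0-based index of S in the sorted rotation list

All 9 rotations (rotation i = S[i:]+S[:i]):
  rot[0] = yxyyyxxy$
  rot[1] = xyyyxxy$y
  rot[2] = yyyxxy$yx
  rot[3] = yyxxy$yxy
  rot[4] = yxxy$yxyy
  rot[5] = xxy$yxyyy
  rot[6] = xy$yxyyyx
  rot[7] = y$yxyyyxx
  rot[8] = $yxyyyxxy
Sorted (with $ < everything):
  sorted[0] = $yxyyyxxy  (last char: 'y')
  sorted[1] = xxy$yxyyy  (last char: 'y')
  sorted[2] = xy$yxyyyx  (last char: 'x')
  sorted[3] = xyyyxxy$y  (last char: 'y')
  sorted[4] = y$yxyyyxx  (last char: 'x')
  sorted[5] = yxxy$yxyy  (last char: 'y')
  sorted[6] = yxyyyxxy$  (last char: '$')
  sorted[7] = yyxxy$yxy  (last char: 'y')
  sorted[8] = yyyxxy$yx  (last char: 'x')
Last column: yyxyxy$yx
Original string S is at sorted index 6

Answer: yyxyxy$yx
6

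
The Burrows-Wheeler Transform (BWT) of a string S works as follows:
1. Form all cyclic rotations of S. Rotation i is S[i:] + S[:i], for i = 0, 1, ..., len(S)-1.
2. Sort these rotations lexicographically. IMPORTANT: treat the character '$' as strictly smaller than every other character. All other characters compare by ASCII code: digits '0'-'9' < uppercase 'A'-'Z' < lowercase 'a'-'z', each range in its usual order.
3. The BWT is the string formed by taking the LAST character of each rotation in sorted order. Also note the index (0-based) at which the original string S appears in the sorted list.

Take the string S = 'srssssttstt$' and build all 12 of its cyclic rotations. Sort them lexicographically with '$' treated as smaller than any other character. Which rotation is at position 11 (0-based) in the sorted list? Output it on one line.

Answer: ttstt$srssss

Derivation:
All 12 rotations (rotation i = S[i:]+S[:i]):
  rot[0] = srssssttstt$
  rot[1] = rssssttstt$s
  rot[2] = ssssttstt$sr
  rot[3] = sssttstt$srs
  rot[4] = ssttstt$srss
  rot[5] = sttstt$srsss
  rot[6] = ttstt$srssss
  rot[7] = tstt$srsssst
  rot[8] = stt$srsssstt
  rot[9] = tt$srsssstts
  rot[10] = t$srssssttst
  rot[11] = $srssssttstt
Sorted (with $ < everything):
  sorted[0] = $srssssttstt
  sorted[1] = rssssttstt$s
  sorted[2] = srssssttstt$
  sorted[3] = ssssttstt$sr
  sorted[4] = sssttstt$srs
  sorted[5] = ssttstt$srss
  sorted[6] = stt$srsssstt
  sorted[7] = sttstt$srsss
  sorted[8] = t$srssssttst
  sorted[9] = tstt$srsssst
  sorted[10] = tt$srsssstts
  sorted[11] = ttstt$srssss
sorted[11] = ttstt$srssss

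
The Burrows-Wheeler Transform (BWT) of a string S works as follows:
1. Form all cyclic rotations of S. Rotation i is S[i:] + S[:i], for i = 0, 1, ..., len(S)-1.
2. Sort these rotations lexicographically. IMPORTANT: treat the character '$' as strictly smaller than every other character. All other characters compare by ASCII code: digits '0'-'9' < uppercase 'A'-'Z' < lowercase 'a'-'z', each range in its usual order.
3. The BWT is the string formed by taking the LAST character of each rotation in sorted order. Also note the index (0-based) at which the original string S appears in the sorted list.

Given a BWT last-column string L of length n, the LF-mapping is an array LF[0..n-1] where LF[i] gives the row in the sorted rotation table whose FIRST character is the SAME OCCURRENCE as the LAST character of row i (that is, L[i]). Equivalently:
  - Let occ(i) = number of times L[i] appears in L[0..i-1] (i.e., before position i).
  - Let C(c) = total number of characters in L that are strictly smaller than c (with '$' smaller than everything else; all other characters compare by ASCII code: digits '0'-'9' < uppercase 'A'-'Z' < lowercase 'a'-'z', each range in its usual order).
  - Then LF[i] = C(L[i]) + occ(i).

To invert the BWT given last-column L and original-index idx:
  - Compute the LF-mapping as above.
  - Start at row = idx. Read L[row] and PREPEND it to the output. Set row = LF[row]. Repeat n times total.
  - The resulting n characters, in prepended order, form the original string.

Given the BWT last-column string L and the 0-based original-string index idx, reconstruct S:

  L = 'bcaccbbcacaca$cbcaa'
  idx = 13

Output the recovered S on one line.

LF mapping: 7 11 1 12 13 8 9 14 2 15 3 16 4 0 17 10 18 5 6
Walk LF starting at row 13, prepending L[row]:
  step 1: row=13, L[13]='$', prepend. Next row=LF[13]=0
  step 2: row=0, L[0]='b', prepend. Next row=LF[0]=7
  step 3: row=7, L[7]='c', prepend. Next row=LF[7]=14
  step 4: row=14, L[14]='c', prepend. Next row=LF[14]=17
  step 5: row=17, L[17]='a', prepend. Next row=LF[17]=5
  step 6: row=5, L[5]='b', prepend. Next row=LF[5]=8
  step 7: row=8, L[8]='a', prepend. Next row=LF[8]=2
  step 8: row=2, L[2]='a', prepend. Next row=LF[2]=1
  step 9: row=1, L[1]='c', prepend. Next row=LF[1]=11
  step 10: row=11, L[11]='c', prepend. Next row=LF[11]=16
  step 11: row=16, L[16]='c', prepend. Next row=LF[16]=18
  step 12: row=18, L[18]='a', prepend. Next row=LF[18]=6
  step 13: row=6, L[6]='b', prepend. Next row=LF[6]=9
  step 14: row=9, L[9]='c', prepend. Next row=LF[9]=15
  step 15: row=15, L[15]='b', prepend. Next row=LF[15]=10
  step 16: row=10, L[10]='a', prepend. Next row=LF[10]=3
  step 17: row=3, L[3]='c', prepend. Next row=LF[3]=12
  step 18: row=12, L[12]='a', prepend. Next row=LF[12]=4
  step 19: row=4, L[4]='c', prepend. Next row=LF[4]=13
Reversed output: cacabcbacccaabaccb$

Answer: cacabcbacccaabaccb$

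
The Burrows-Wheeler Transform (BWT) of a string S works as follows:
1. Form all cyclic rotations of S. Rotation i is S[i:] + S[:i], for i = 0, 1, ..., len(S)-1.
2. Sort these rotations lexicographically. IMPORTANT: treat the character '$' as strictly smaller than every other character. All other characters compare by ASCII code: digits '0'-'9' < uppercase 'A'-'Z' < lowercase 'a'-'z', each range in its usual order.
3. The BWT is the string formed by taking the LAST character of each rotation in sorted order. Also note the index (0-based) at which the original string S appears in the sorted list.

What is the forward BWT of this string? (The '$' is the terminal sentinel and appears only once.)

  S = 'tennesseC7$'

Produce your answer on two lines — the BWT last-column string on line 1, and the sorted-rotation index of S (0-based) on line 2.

All 11 rotations (rotation i = S[i:]+S[:i]):
  rot[0] = tennesseC7$
  rot[1] = ennesseC7$t
  rot[2] = nnesseC7$te
  rot[3] = nesseC7$ten
  rot[4] = esseC7$tenn
  rot[5] = sseC7$tenne
  rot[6] = seC7$tennes
  rot[7] = eC7$tenness
  rot[8] = C7$tennesse
  rot[9] = 7$tennesseC
  rot[10] = $tennesseC7
Sorted (with $ < everything):
  sorted[0] = $tennesseC7  (last char: '7')
  sorted[1] = 7$tennesseC  (last char: 'C')
  sorted[2] = C7$tennesse  (last char: 'e')
  sorted[3] = eC7$tenness  (last char: 's')
  sorted[4] = ennesseC7$t  (last char: 't')
  sorted[5] = esseC7$tenn  (last char: 'n')
  sorted[6] = nesseC7$ten  (last char: 'n')
  sorted[7] = nnesseC7$te  (last char: 'e')
  sorted[8] = seC7$tennes  (last char: 's')
  sorted[9] = sseC7$tenne  (last char: 'e')
  sorted[10] = tennesseC7$  (last char: '$')
Last column: 7Cestnnese$
Original string S is at sorted index 10

Answer: 7Cestnnese$
10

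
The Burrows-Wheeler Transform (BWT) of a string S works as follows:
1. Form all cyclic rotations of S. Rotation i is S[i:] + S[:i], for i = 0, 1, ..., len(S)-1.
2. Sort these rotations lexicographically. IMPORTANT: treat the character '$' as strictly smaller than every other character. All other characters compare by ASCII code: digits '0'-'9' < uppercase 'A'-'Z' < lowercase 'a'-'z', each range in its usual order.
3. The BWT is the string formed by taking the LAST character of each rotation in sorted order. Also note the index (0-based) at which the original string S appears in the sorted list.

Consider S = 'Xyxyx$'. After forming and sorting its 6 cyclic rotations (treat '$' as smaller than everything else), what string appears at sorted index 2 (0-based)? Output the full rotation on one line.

All 6 rotations (rotation i = S[i:]+S[:i]):
  rot[0] = Xyxyx$
  rot[1] = yxyx$X
  rot[2] = xyx$Xy
  rot[3] = yx$Xyx
  rot[4] = x$Xyxy
  rot[5] = $Xyxyx
Sorted (with $ < everything):
  sorted[0] = $Xyxyx
  sorted[1] = Xyxyx$
  sorted[2] = x$Xyxy
  sorted[3] = xyx$Xy
  sorted[4] = yx$Xyx
  sorted[5] = yxyx$X
sorted[2] = x$Xyxy

Answer: x$Xyxy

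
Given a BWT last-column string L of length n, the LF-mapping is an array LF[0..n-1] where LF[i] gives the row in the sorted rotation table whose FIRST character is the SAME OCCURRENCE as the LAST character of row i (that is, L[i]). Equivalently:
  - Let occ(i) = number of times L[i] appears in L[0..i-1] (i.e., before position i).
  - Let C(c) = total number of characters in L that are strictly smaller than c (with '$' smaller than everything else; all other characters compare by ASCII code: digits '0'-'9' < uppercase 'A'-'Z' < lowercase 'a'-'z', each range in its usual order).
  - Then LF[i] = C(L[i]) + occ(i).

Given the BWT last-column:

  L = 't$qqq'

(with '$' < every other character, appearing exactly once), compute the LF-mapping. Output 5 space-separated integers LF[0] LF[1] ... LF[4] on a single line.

Answer: 4 0 1 2 3

Derivation:
Char counts: '$':1, 'q':3, 't':1
C (first-col start): C('$')=0, C('q')=1, C('t')=4
L[0]='t': occ=0, LF[0]=C('t')+0=4+0=4
L[1]='$': occ=0, LF[1]=C('$')+0=0+0=0
L[2]='q': occ=0, LF[2]=C('q')+0=1+0=1
L[3]='q': occ=1, LF[3]=C('q')+1=1+1=2
L[4]='q': occ=2, LF[4]=C('q')+2=1+2=3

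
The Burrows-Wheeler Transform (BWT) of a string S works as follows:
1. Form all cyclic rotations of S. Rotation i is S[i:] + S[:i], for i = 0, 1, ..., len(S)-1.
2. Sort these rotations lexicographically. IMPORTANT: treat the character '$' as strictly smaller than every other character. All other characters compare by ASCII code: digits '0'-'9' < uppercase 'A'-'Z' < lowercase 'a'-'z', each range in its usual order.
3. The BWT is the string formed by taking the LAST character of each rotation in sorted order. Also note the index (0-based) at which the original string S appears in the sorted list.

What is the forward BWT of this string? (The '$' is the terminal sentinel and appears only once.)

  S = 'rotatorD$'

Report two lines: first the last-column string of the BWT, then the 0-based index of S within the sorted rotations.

Answer: Drttro$oa
6

Derivation:
All 9 rotations (rotation i = S[i:]+S[:i]):
  rot[0] = rotatorD$
  rot[1] = otatorD$r
  rot[2] = tatorD$ro
  rot[3] = atorD$rot
  rot[4] = torD$rota
  rot[5] = orD$rotat
  rot[6] = rD$rotato
  rot[7] = D$rotator
  rot[8] = $rotatorD
Sorted (with $ < everything):
  sorted[0] = $rotatorD  (last char: 'D')
  sorted[1] = D$rotator  (last char: 'r')
  sorted[2] = atorD$rot  (last char: 't')
  sorted[3] = orD$rotat  (last char: 't')
  sorted[4] = otatorD$r  (last char: 'r')
  sorted[5] = rD$rotato  (last char: 'o')
  sorted[6] = rotatorD$  (last char: '$')
  sorted[7] = tatorD$ro  (last char: 'o')
  sorted[8] = torD$rota  (last char: 'a')
Last column: Drttro$oa
Original string S is at sorted index 6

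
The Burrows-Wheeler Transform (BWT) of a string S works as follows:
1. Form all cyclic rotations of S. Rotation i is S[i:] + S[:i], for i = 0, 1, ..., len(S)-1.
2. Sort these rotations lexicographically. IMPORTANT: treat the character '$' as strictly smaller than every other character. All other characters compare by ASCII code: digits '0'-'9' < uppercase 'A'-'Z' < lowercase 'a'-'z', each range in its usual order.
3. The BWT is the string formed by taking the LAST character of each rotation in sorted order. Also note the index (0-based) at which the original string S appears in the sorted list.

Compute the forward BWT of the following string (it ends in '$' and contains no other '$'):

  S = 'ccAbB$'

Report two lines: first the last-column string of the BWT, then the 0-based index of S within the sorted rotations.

Answer: BcbAc$
5

Derivation:
All 6 rotations (rotation i = S[i:]+S[:i]):
  rot[0] = ccAbB$
  rot[1] = cAbB$c
  rot[2] = AbB$cc
  rot[3] = bB$ccA
  rot[4] = B$ccAb
  rot[5] = $ccAbB
Sorted (with $ < everything):
  sorted[0] = $ccAbB  (last char: 'B')
  sorted[1] = AbB$cc  (last char: 'c')
  sorted[2] = B$ccAb  (last char: 'b')
  sorted[3] = bB$ccA  (last char: 'A')
  sorted[4] = cAbB$c  (last char: 'c')
  sorted[5] = ccAbB$  (last char: '$')
Last column: BcbAc$
Original string S is at sorted index 5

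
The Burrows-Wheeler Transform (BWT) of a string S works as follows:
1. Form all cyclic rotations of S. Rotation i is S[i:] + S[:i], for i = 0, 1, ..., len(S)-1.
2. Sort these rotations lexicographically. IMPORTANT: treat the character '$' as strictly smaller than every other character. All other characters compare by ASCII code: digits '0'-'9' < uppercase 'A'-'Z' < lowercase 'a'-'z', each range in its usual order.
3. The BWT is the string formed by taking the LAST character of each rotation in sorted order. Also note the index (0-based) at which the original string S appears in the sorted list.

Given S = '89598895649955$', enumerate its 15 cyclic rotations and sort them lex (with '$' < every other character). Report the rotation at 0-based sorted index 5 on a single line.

All 15 rotations (rotation i = S[i:]+S[:i]):
  rot[0] = 89598895649955$
  rot[1] = 9598895649955$8
  rot[2] = 598895649955$89
  rot[3] = 98895649955$895
  rot[4] = 8895649955$8959
  rot[5] = 895649955$89598
  rot[6] = 95649955$895988
  rot[7] = 5649955$8959889
  rot[8] = 649955$89598895
  rot[9] = 49955$895988956
  rot[10] = 9955$8959889564
  rot[11] = 955$89598895649
  rot[12] = 55$895988956499
  rot[13] = 5$8959889564995
  rot[14] = $89598895649955
Sorted (with $ < everything):
  sorted[0] = $89598895649955
  sorted[1] = 49955$895988956
  sorted[2] = 5$8959889564995
  sorted[3] = 55$895988956499
  sorted[4] = 5649955$8959889
  sorted[5] = 598895649955$89
  sorted[6] = 649955$89598895
  sorted[7] = 8895649955$8959
  sorted[8] = 895649955$89598
  sorted[9] = 89598895649955$
  sorted[10] = 955$89598895649
  sorted[11] = 95649955$895988
  sorted[12] = 9598895649955$8
  sorted[13] = 98895649955$895
  sorted[14] = 9955$8959889564
sorted[5] = 598895649955$89

Answer: 598895649955$89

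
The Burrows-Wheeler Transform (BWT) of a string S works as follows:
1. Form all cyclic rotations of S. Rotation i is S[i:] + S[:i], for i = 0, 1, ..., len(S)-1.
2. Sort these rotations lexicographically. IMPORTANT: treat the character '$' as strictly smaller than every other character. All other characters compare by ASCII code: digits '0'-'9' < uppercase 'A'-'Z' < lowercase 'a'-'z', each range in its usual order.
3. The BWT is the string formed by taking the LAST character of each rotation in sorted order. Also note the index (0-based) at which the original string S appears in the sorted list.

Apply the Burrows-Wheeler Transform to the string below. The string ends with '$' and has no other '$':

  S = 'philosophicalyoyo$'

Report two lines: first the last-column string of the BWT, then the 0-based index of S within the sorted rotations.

Answer: ocipphhiayslyo$ool
14

Derivation:
All 18 rotations (rotation i = S[i:]+S[:i]):
  rot[0] = philosophicalyoyo$
  rot[1] = hilosophicalyoyo$p
  rot[2] = ilosophicalyoyo$ph
  rot[3] = losophicalyoyo$phi
  rot[4] = osophicalyoyo$phil
  rot[5] = sophicalyoyo$philo
  rot[6] = ophicalyoyo$philos
  rot[7] = phicalyoyo$philoso
  rot[8] = hicalyoyo$philosop
  rot[9] = icalyoyo$philosoph
  rot[10] = calyoyo$philosophi
  rot[11] = alyoyo$philosophic
  rot[12] = lyoyo$philosophica
  rot[13] = yoyo$philosophical
  rot[14] = oyo$philosophicaly
  rot[15] = yo$philosophicalyo
  rot[16] = o$philosophicalyoy
  rot[17] = $philosophicalyoyo
Sorted (with $ < everything):
  sorted[0] = $philosophicalyoyo  (last char: 'o')
  sorted[1] = alyoyo$philosophic  (last char: 'c')
  sorted[2] = calyoyo$philosophi  (last char: 'i')
  sorted[3] = hicalyoyo$philosop  (last char: 'p')
  sorted[4] = hilosophicalyoyo$p  (last char: 'p')
  sorted[5] = icalyoyo$philosoph  (last char: 'h')
  sorted[6] = ilosophicalyoyo$ph  (last char: 'h')
  sorted[7] = losophicalyoyo$phi  (last char: 'i')
  sorted[8] = lyoyo$philosophica  (last char: 'a')
  sorted[9] = o$philosophicalyoy  (last char: 'y')
  sorted[10] = ophicalyoyo$philos  (last char: 's')
  sorted[11] = osophicalyoyo$phil  (last char: 'l')
  sorted[12] = oyo$philosophicaly  (last char: 'y')
  sorted[13] = phicalyoyo$philoso  (last char: 'o')
  sorted[14] = philosophicalyoyo$  (last char: '$')
  sorted[15] = sophicalyoyo$philo  (last char: 'o')
  sorted[16] = yo$philosophicalyo  (last char: 'o')
  sorted[17] = yoyo$philosophical  (last char: 'l')
Last column: ocipphhiayslyo$ool
Original string S is at sorted index 14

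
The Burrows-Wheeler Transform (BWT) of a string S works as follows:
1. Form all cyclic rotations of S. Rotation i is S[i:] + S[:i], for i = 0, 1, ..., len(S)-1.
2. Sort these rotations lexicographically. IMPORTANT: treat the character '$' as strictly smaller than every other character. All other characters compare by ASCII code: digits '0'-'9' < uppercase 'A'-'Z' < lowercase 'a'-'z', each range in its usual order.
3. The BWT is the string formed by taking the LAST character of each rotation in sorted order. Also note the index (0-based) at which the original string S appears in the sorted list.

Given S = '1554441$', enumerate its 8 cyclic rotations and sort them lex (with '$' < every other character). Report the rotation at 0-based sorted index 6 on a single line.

All 8 rotations (rotation i = S[i:]+S[:i]):
  rot[0] = 1554441$
  rot[1] = 554441$1
  rot[2] = 54441$15
  rot[3] = 4441$155
  rot[4] = 441$1554
  rot[5] = 41$15544
  rot[6] = 1$155444
  rot[7] = $1554441
Sorted (with $ < everything):
  sorted[0] = $1554441
  sorted[1] = 1$155444
  sorted[2] = 1554441$
  sorted[3] = 41$15544
  sorted[4] = 441$1554
  sorted[5] = 4441$155
  sorted[6] = 54441$15
  sorted[7] = 554441$1
sorted[6] = 54441$15

Answer: 54441$15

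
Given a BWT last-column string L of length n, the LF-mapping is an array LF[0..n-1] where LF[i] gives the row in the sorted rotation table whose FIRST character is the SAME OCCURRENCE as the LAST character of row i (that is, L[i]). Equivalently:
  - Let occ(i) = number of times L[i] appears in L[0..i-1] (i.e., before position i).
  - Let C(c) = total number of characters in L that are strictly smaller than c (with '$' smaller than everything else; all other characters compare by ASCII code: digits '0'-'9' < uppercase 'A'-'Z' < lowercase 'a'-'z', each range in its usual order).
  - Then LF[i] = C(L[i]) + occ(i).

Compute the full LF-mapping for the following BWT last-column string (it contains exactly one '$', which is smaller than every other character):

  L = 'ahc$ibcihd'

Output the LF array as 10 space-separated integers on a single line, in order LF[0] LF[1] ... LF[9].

Answer: 1 6 3 0 8 2 4 9 7 5

Derivation:
Char counts: '$':1, 'a':1, 'b':1, 'c':2, 'd':1, 'h':2, 'i':2
C (first-col start): C('$')=0, C('a')=1, C('b')=2, C('c')=3, C('d')=5, C('h')=6, C('i')=8
L[0]='a': occ=0, LF[0]=C('a')+0=1+0=1
L[1]='h': occ=0, LF[1]=C('h')+0=6+0=6
L[2]='c': occ=0, LF[2]=C('c')+0=3+0=3
L[3]='$': occ=0, LF[3]=C('$')+0=0+0=0
L[4]='i': occ=0, LF[4]=C('i')+0=8+0=8
L[5]='b': occ=0, LF[5]=C('b')+0=2+0=2
L[6]='c': occ=1, LF[6]=C('c')+1=3+1=4
L[7]='i': occ=1, LF[7]=C('i')+1=8+1=9
L[8]='h': occ=1, LF[8]=C('h')+1=6+1=7
L[9]='d': occ=0, LF[9]=C('d')+0=5+0=5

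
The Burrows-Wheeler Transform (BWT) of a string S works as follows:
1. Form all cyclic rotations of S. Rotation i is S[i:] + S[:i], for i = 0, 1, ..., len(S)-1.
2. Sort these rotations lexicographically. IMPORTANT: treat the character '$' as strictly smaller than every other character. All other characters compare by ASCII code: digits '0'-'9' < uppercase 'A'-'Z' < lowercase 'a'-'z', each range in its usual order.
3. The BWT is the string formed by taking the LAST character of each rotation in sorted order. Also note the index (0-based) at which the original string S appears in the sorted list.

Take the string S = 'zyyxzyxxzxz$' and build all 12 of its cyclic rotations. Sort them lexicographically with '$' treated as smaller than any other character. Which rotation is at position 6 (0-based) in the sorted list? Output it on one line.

Answer: yxzyxxzxz$zy

Derivation:
All 12 rotations (rotation i = S[i:]+S[:i]):
  rot[0] = zyyxzyxxzxz$
  rot[1] = yyxzyxxzxz$z
  rot[2] = yxzyxxzxz$zy
  rot[3] = xzyxxzxz$zyy
  rot[4] = zyxxzxz$zyyx
  rot[5] = yxxzxz$zyyxz
  rot[6] = xxzxz$zyyxzy
  rot[7] = xzxz$zyyxzyx
  rot[8] = zxz$zyyxzyxx
  rot[9] = xz$zyyxzyxxz
  rot[10] = z$zyyxzyxxzx
  rot[11] = $zyyxzyxxzxz
Sorted (with $ < everything):
  sorted[0] = $zyyxzyxxzxz
  sorted[1] = xxzxz$zyyxzy
  sorted[2] = xz$zyyxzyxxz
  sorted[3] = xzxz$zyyxzyx
  sorted[4] = xzyxxzxz$zyy
  sorted[5] = yxxzxz$zyyxz
  sorted[6] = yxzyxxzxz$zy
  sorted[7] = yyxzyxxzxz$z
  sorted[8] = z$zyyxzyxxzx
  sorted[9] = zxz$zyyxzyxx
  sorted[10] = zyxxzxz$zyyx
  sorted[11] = zyyxzyxxzxz$
sorted[6] = yxzyxxzxz$zy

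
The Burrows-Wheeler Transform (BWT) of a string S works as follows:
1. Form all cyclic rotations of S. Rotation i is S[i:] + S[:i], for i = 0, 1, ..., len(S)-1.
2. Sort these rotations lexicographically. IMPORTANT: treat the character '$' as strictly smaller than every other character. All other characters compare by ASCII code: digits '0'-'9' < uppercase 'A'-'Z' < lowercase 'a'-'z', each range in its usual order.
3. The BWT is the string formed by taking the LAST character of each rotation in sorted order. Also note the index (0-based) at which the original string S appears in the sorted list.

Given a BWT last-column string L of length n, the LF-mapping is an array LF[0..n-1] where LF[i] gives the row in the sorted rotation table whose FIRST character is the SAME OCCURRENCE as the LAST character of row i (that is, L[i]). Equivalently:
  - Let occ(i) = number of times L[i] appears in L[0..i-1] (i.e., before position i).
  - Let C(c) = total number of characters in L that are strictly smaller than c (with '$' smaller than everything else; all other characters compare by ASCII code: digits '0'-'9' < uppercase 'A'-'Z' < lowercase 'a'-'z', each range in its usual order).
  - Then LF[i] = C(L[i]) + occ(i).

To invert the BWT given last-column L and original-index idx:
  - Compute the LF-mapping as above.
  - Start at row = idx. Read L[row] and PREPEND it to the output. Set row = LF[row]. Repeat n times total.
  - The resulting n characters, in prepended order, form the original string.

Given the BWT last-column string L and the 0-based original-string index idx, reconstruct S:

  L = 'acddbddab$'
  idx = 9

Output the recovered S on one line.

Answer: ddadbbdca$

Derivation:
LF mapping: 1 5 6 7 3 8 9 2 4 0
Walk LF starting at row 9, prepending L[row]:
  step 1: row=9, L[9]='$', prepend. Next row=LF[9]=0
  step 2: row=0, L[0]='a', prepend. Next row=LF[0]=1
  step 3: row=1, L[1]='c', prepend. Next row=LF[1]=5
  step 4: row=5, L[5]='d', prepend. Next row=LF[5]=8
  step 5: row=8, L[8]='b', prepend. Next row=LF[8]=4
  step 6: row=4, L[4]='b', prepend. Next row=LF[4]=3
  step 7: row=3, L[3]='d', prepend. Next row=LF[3]=7
  step 8: row=7, L[7]='a', prepend. Next row=LF[7]=2
  step 9: row=2, L[2]='d', prepend. Next row=LF[2]=6
  step 10: row=6, L[6]='d', prepend. Next row=LF[6]=9
Reversed output: ddadbbdca$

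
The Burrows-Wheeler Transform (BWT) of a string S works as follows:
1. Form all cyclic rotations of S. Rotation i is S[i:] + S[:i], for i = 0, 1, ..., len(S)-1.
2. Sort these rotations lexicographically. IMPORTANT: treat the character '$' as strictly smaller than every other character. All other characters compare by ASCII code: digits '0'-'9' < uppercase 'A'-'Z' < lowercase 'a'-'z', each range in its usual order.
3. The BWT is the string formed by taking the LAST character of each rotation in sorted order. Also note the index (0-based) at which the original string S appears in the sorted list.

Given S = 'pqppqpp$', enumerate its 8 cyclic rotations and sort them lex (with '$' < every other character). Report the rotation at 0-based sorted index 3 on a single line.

All 8 rotations (rotation i = S[i:]+S[:i]):
  rot[0] = pqppqpp$
  rot[1] = qppqpp$p
  rot[2] = ppqpp$pq
  rot[3] = pqpp$pqp
  rot[4] = qpp$pqpp
  rot[5] = pp$pqppq
  rot[6] = p$pqppqp
  rot[7] = $pqppqpp
Sorted (with $ < everything):
  sorted[0] = $pqppqpp
  sorted[1] = p$pqppqp
  sorted[2] = pp$pqppq
  sorted[3] = ppqpp$pq
  sorted[4] = pqpp$pqp
  sorted[5] = pqppqpp$
  sorted[6] = qpp$pqpp
  sorted[7] = qppqpp$p
sorted[3] = ppqpp$pq

Answer: ppqpp$pq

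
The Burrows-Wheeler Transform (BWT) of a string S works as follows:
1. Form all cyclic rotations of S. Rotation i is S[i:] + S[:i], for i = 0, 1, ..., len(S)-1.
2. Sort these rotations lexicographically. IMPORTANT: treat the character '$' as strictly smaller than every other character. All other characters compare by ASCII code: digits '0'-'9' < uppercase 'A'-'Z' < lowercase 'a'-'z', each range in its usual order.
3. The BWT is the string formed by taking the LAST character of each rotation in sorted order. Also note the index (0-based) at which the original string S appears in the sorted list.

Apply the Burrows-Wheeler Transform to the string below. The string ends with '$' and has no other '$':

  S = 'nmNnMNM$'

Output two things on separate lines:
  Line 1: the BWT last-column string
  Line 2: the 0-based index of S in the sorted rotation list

Answer: MNnMmnN$
7

Derivation:
All 8 rotations (rotation i = S[i:]+S[:i]):
  rot[0] = nmNnMNM$
  rot[1] = mNnMNM$n
  rot[2] = NnMNM$nm
  rot[3] = nMNM$nmN
  rot[4] = MNM$nmNn
  rot[5] = NM$nmNnM
  rot[6] = M$nmNnMN
  rot[7] = $nmNnMNM
Sorted (with $ < everything):
  sorted[0] = $nmNnMNM  (last char: 'M')
  sorted[1] = M$nmNnMN  (last char: 'N')
  sorted[2] = MNM$nmNn  (last char: 'n')
  sorted[3] = NM$nmNnM  (last char: 'M')
  sorted[4] = NnMNM$nm  (last char: 'm')
  sorted[5] = mNnMNM$n  (last char: 'n')
  sorted[6] = nMNM$nmN  (last char: 'N')
  sorted[7] = nmNnMNM$  (last char: '$')
Last column: MNnMmnN$
Original string S is at sorted index 7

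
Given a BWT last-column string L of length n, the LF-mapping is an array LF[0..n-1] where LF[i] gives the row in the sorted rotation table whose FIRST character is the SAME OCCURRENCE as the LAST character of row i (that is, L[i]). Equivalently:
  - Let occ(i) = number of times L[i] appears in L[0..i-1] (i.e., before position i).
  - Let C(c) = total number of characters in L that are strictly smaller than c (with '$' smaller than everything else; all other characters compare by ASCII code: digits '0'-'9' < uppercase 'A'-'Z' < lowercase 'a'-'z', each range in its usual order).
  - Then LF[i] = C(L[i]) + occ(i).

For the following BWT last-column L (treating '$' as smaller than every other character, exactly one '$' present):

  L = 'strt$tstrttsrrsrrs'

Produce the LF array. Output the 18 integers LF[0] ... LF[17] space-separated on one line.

Char counts: '$':1, 'r':6, 's':5, 't':6
C (first-col start): C('$')=0, C('r')=1, C('s')=7, C('t')=12
L[0]='s': occ=0, LF[0]=C('s')+0=7+0=7
L[1]='t': occ=0, LF[1]=C('t')+0=12+0=12
L[2]='r': occ=0, LF[2]=C('r')+0=1+0=1
L[3]='t': occ=1, LF[3]=C('t')+1=12+1=13
L[4]='$': occ=0, LF[4]=C('$')+0=0+0=0
L[5]='t': occ=2, LF[5]=C('t')+2=12+2=14
L[6]='s': occ=1, LF[6]=C('s')+1=7+1=8
L[7]='t': occ=3, LF[7]=C('t')+3=12+3=15
L[8]='r': occ=1, LF[8]=C('r')+1=1+1=2
L[9]='t': occ=4, LF[9]=C('t')+4=12+4=16
L[10]='t': occ=5, LF[10]=C('t')+5=12+5=17
L[11]='s': occ=2, LF[11]=C('s')+2=7+2=9
L[12]='r': occ=2, LF[12]=C('r')+2=1+2=3
L[13]='r': occ=3, LF[13]=C('r')+3=1+3=4
L[14]='s': occ=3, LF[14]=C('s')+3=7+3=10
L[15]='r': occ=4, LF[15]=C('r')+4=1+4=5
L[16]='r': occ=5, LF[16]=C('r')+5=1+5=6
L[17]='s': occ=4, LF[17]=C('s')+4=7+4=11

Answer: 7 12 1 13 0 14 8 15 2 16 17 9 3 4 10 5 6 11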